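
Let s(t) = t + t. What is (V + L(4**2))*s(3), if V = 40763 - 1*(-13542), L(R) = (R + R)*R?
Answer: 328902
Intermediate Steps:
L(R) = 2*R**2 (L(R) = (2*R)*R = 2*R**2)
s(t) = 2*t
V = 54305 (V = 40763 + 13542 = 54305)
(V + L(4**2))*s(3) = (54305 + 2*(4**2)**2)*(2*3) = (54305 + 2*16**2)*6 = (54305 + 2*256)*6 = (54305 + 512)*6 = 54817*6 = 328902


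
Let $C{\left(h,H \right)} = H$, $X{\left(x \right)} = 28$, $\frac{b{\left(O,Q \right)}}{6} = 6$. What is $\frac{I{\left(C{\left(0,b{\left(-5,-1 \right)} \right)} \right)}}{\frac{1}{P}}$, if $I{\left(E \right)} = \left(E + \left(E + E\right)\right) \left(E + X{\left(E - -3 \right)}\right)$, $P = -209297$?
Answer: $-1446660864$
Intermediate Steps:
$b{\left(O,Q \right)} = 36$ ($b{\left(O,Q \right)} = 6 \cdot 6 = 36$)
$I{\left(E \right)} = 3 E \left(28 + E\right)$ ($I{\left(E \right)} = \left(E + \left(E + E\right)\right) \left(E + 28\right) = \left(E + 2 E\right) \left(28 + E\right) = 3 E \left(28 + E\right)$)
$\frac{I{\left(C{\left(0,b{\left(-5,-1 \right)} \right)} \right)}}{\frac{1}{P}} = \frac{3 \cdot 36 \left(28 + 36\right)}{\frac{1}{-209297}} = \frac{3 \cdot 36 \cdot 64}{- \frac{1}{209297}} = 6912 \left(-209297\right) = -1446660864$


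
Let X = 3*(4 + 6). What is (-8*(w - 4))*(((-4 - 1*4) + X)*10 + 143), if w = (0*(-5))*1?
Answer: 11616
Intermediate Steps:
X = 30 (X = 3*10 = 30)
w = 0 (w = 0*1 = 0)
(-8*(w - 4))*(((-4 - 1*4) + X)*10 + 143) = (-8*(0 - 4))*(((-4 - 1*4) + 30)*10 + 143) = (-8*(-4))*(((-4 - 4) + 30)*10 + 143) = 32*((-8 + 30)*10 + 143) = 32*(22*10 + 143) = 32*(220 + 143) = 32*363 = 11616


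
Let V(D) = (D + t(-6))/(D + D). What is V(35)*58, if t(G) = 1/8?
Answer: 8149/280 ≈ 29.104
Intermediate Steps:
t(G) = ⅛
V(D) = (⅛ + D)/(2*D) (V(D) = (D + ⅛)/(D + D) = (⅛ + D)/((2*D)) = (⅛ + D)*(1/(2*D)) = (⅛ + D)/(2*D))
V(35)*58 = ((1/16)*(1 + 8*35)/35)*58 = ((1/16)*(1/35)*(1 + 280))*58 = ((1/16)*(1/35)*281)*58 = (281/560)*58 = 8149/280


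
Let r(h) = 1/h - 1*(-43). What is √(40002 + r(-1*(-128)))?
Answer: 9*√126562/16 ≈ 200.11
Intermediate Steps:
r(h) = 43 + 1/h (r(h) = 1/h + 43 = 43 + 1/h)
√(40002 + r(-1*(-128))) = √(40002 + (43 + 1/(-1*(-128)))) = √(40002 + (43 + 1/128)) = √(40002 + 5505/128) = √(5125761/128) = 9*√126562/16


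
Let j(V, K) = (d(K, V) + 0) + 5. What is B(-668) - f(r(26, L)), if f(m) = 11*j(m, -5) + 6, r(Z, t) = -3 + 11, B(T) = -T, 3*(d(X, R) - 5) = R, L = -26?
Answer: 1568/3 ≈ 522.67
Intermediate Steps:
d(X, R) = 5 + R/3
j(V, K) = 10 + V/3 (j(V, K) = ((5 + V/3) + 0) + 5 = (5 + V/3) + 5 = 10 + V/3)
r(Z, t) = 8
f(m) = 116 + 11*m/3 (f(m) = 11*(10 + m/3) + 6 = (110 + 11*m/3) + 6 = 116 + 11*m/3)
B(-668) - f(r(26, L)) = -1*(-668) - (116 + (11/3)*8) = 668 - (116 + 88/3) = 668 - 1*436/3 = 668 - 436/3 = 1568/3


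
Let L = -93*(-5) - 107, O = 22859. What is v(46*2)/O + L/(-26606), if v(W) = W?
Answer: -2867885/304093277 ≈ -0.0094309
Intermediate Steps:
L = 358 (L = 465 - 107 = 358)
v(46*2)/O + L/(-26606) = (46*2)/22859 + 358/(-26606) = 92*(1/22859) + 358*(-1/26606) = 92/22859 - 179/13303 = -2867885/304093277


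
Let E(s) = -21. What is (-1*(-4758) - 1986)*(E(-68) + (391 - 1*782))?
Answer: -1142064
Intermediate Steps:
(-1*(-4758) - 1986)*(E(-68) + (391 - 1*782)) = (-1*(-4758) - 1986)*(-21 + (391 - 1*782)) = (4758 - 1986)*(-21 + (391 - 782)) = 2772*(-21 - 391) = 2772*(-412) = -1142064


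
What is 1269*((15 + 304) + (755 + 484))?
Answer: 1977102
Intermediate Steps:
1269*((15 + 304) + (755 + 484)) = 1269*(319 + 1239) = 1269*1558 = 1977102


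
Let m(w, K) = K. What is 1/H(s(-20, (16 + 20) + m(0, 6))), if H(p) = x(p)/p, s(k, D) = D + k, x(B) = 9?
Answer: 22/9 ≈ 2.4444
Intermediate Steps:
H(p) = 9/p
1/H(s(-20, (16 + 20) + m(0, 6))) = 1/(9/(((16 + 20) + 6) - 20)) = 1/(9/((36 + 6) - 20)) = 1/(9/(42 - 20)) = 1/(9/22) = 22/9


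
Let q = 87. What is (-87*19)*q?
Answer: -143811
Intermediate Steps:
(-87*19)*q = -87*19*87 = -1653*87 = -143811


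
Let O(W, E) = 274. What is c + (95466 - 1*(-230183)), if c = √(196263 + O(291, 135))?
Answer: 325649 + √196537 ≈ 3.2609e+5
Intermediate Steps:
c = √196537 (c = √(196263 + 274) = √196537 ≈ 443.32)
c + (95466 - 1*(-230183)) = √196537 + (95466 - 1*(-230183)) = √196537 + (95466 + 230183) = √196537 + 325649 = 325649 + √196537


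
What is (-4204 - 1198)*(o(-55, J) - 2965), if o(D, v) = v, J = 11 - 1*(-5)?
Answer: 15930498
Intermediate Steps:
J = 16 (J = 11 + 5 = 16)
(-4204 - 1198)*(o(-55, J) - 2965) = (-4204 - 1198)*(16 - 2965) = -5402*(-2949) = 15930498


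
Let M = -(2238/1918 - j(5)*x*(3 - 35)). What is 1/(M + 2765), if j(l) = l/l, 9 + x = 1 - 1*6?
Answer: 959/3080148 ≈ 0.00031135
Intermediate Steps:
x = -14 (x = -9 + (1 - 1*6) = -9 + (1 - 6) = -9 - 5 = -14)
j(l) = 1
M = 428513/959 (M = -(2238/1918 - 1*(-14)*(3 - 35)) = -(2238*(1/1918) - (-14)*(-32)) = -(1119/959 - 1*448) = -(1119/959 - 448) = -1*(-428513/959) = 428513/959 ≈ 446.83)
1/(M + 2765) = 1/(428513/959 + 2765) = 1/(3080148/959) = 959/3080148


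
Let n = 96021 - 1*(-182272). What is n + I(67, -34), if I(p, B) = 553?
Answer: 278846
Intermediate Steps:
n = 278293 (n = 96021 + 182272 = 278293)
n + I(67, -34) = 278293 + 553 = 278846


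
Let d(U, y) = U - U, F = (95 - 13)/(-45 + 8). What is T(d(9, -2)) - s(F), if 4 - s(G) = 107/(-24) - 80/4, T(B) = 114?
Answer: 2053/24 ≈ 85.542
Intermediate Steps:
F = -82/37 (F = 82/(-37) = 82*(-1/37) = -82/37 ≈ -2.2162)
d(U, y) = 0
s(G) = 683/24 (s(G) = 4 - (107/(-24) - 80/4) = 4 - (107*(-1/24) - 80*¼) = 4 - (-107/24 - 20) = 4 - 1*(-587/24) = 4 + 587/24 = 683/24)
T(d(9, -2)) - s(F) = 114 - 1*683/24 = 114 - 683/24 = 2053/24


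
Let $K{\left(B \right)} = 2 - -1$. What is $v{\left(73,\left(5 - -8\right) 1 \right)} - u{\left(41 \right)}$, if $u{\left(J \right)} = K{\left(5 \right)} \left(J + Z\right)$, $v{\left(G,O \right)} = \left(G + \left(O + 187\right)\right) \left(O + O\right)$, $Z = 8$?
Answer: $6951$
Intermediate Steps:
$K{\left(B \right)} = 3$ ($K{\left(B \right)} = 2 + 1 = 3$)
$v{\left(G,O \right)} = 2 O \left(187 + G + O\right)$ ($v{\left(G,O \right)} = \left(G + \left(187 + O\right)\right) 2 O = \left(187 + G + O\right) 2 O = 2 O \left(187 + G + O\right)$)
$u{\left(J \right)} = 24 + 3 J$ ($u{\left(J \right)} = 3 \left(J + 8\right) = 3 \left(8 + J\right) = 24 + 3 J$)
$v{\left(73,\left(5 - -8\right) 1 \right)} - u{\left(41 \right)} = 2 \left(5 - -8\right) 1 \left(187 + 73 + \left(5 - -8\right) 1\right) - \left(24 + 3 \cdot 41\right) = 2 \left(5 + 8\right) 1 \left(187 + 73 + \left(5 + 8\right) 1\right) - \left(24 + 123\right) = 2 \cdot 13 \cdot 1 \left(187 + 73 + 13 \cdot 1\right) - 147 = 2 \cdot 13 \left(187 + 73 + 13\right) - 147 = 2 \cdot 13 \cdot 273 - 147 = 7098 - 147 = 6951$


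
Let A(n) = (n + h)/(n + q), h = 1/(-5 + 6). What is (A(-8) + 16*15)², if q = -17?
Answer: 36084049/625 ≈ 57735.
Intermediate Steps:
h = 1 (h = 1/1 = 1)
A(n) = (1 + n)/(-17 + n) (A(n) = (n + 1)/(n - 17) = (1 + n)/(-17 + n))
(A(-8) + 16*15)² = ((1 - 8)/(-17 - 8) + 16*15)² = (-7/(-25) + 240)² = (-1/25*(-7) + 240)² = (7/25 + 240)² = (6007/25)² = 36084049/625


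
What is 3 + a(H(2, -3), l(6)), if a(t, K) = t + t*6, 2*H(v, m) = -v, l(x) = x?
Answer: -4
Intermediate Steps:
H(v, m) = -v/2 (H(v, m) = (-v)/2 = -v/2)
a(t, K) = 7*t (a(t, K) = t + 6*t = 7*t)
3 + a(H(2, -3), l(6)) = 3 + 7*(-½*2) = 3 + 7*(-1) = 3 - 7 = -4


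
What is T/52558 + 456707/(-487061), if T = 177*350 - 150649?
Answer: -67205430145/25598952038 ≈ -2.6253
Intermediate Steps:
T = -88699 (T = 61950 - 150649 = -88699)
T/52558 + 456707/(-487061) = -88699/52558 + 456707/(-487061) = -88699*1/52558 + 456707*(-1/487061) = -88699/52558 - 456707/487061 = -67205430145/25598952038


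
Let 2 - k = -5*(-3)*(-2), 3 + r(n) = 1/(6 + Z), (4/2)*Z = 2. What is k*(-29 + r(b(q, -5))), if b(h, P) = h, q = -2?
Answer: -7136/7 ≈ -1019.4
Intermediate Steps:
Z = 1 (Z = (½)*2 = 1)
r(n) = -20/7 (r(n) = -3 + 1/(6 + 1) = -3 + 1/7 = -3 + ⅐ = -20/7)
k = 32 (k = 2 - (-5*(-3))*(-2) = 2 - 15*(-2) = 2 - 1*(-30) = 2 + 30 = 32)
k*(-29 + r(b(q, -5))) = 32*(-29 - 20/7) = 32*(-223/7) = -7136/7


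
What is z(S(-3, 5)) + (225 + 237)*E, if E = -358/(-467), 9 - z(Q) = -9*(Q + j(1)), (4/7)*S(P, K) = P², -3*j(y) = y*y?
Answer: 937581/1868 ≈ 501.92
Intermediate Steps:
j(y) = -y²/3 (j(y) = -y*y/3 = -y²/3)
S(P, K) = 7*P²/4
z(Q) = 6 + 9*Q (z(Q) = 9 - (-9)*(Q - ⅓*1²) = 9 - (-9)*(Q - ⅓*1) = 9 - (-9)*(Q - ⅓) = 9 - (-9)*(-⅓ + Q) = 9 - (3 - 9*Q) = 9 + (-3 + 9*Q) = 6 + 9*Q)
E = 358/467 (E = -358*(-1/467) = 358/467 ≈ 0.76659)
z(S(-3, 5)) + (225 + 237)*E = (6 + 9*((7/4)*(-3)²)) + (225 + 237)*(358/467) = (6 + 9*((7/4)*9)) + 462*(358/467) = (6 + 9*(63/4)) + 165396/467 = (6 + 567/4) + 165396/467 = 591/4 + 165396/467 = 937581/1868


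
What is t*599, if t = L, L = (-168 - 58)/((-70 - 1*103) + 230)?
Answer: -135374/57 ≈ -2375.0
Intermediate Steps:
L = -226/57 (L = -226/((-70 - 103) + 230) = -226/(-173 + 230) = -226/57 ≈ -3.9649)
t = -226/57 ≈ -3.9649
t*599 = -226/57*599 = -135374/57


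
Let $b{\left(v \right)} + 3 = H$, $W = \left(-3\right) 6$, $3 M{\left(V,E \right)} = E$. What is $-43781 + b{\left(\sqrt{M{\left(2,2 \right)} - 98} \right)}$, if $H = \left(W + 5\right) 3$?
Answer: $-43823$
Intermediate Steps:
$M{\left(V,E \right)} = \frac{E}{3}$
$W = -18$
$H = -39$ ($H = \left(-18 + 5\right) 3 = \left(-13\right) 3 = -39$)
$b{\left(v \right)} = -42$ ($b{\left(v \right)} = -3 - 39 = -42$)
$-43781 + b{\left(\sqrt{M{\left(2,2 \right)} - 98} \right)} = -43781 - 42 = -43823$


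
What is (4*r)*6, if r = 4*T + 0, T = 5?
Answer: 480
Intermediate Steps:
r = 20 (r = 4*5 + 0 = 20 + 0 = 20)
(4*r)*6 = (4*20)*6 = 80*6 = 480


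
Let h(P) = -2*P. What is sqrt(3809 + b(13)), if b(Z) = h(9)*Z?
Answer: 5*sqrt(143) ≈ 59.791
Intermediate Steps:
b(Z) = -18*Z (b(Z) = (-2*9)*Z = -18*Z)
sqrt(3809 + b(13)) = sqrt(3809 - 18*13) = sqrt(3809 - 234) = sqrt(3575) = 5*sqrt(143)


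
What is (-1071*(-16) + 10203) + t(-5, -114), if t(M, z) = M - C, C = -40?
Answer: 27374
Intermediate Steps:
t(M, z) = 40 + M (t(M, z) = M - 1*(-40) = M + 40 = 40 + M)
(-1071*(-16) + 10203) + t(-5, -114) = (-1071*(-16) + 10203) + (40 - 5) = (17136 + 10203) + 35 = 27339 + 35 = 27374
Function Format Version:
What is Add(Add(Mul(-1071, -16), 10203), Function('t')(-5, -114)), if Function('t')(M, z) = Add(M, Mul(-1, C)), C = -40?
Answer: 27374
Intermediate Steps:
Function('t')(M, z) = Add(40, M) (Function('t')(M, z) = Add(M, Mul(-1, -40)) = Add(M, 40) = Add(40, M))
Add(Add(Mul(-1071, -16), 10203), Function('t')(-5, -114)) = Add(Add(Mul(-1071, -16), 10203), Add(40, -5)) = Add(Add(17136, 10203), 35) = Add(27339, 35) = 27374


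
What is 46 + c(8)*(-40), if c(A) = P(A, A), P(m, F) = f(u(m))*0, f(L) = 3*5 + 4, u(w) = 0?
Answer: 46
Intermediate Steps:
f(L) = 19 (f(L) = 15 + 4 = 19)
P(m, F) = 0 (P(m, F) = 19*0 = 0)
c(A) = 0
46 + c(8)*(-40) = 46 + 0*(-40) = 46 + 0 = 46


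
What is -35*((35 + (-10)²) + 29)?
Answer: -5740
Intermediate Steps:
-35*((35 + (-10)²) + 29) = -35*((35 + 100) + 29) = -35*(135 + 29) = -35*164 = -5740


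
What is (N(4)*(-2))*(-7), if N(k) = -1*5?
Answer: -70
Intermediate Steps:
N(k) = -5
(N(4)*(-2))*(-7) = -5*(-2)*(-7) = 10*(-7) = -70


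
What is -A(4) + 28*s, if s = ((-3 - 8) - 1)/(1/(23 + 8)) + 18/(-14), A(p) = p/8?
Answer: -20905/2 ≈ -10453.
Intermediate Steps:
A(p) = p/8 (A(p) = p*(⅛) = p/8)
s = -2613/7 (s = (-11 - 1)/(1/31) + 18*(-1/14) = -12/1/31 - 9/7 = -12*31 - 9/7 = -372 - 9/7 = -2613/7 ≈ -373.29)
-A(4) + 28*s = -4/8 + 28*(-2613/7) = -1*½ - 10452 = -½ - 10452 = -20905/2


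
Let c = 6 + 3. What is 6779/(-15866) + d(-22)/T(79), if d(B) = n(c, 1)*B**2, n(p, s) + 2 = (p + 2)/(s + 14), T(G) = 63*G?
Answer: -651989981/1184476230 ≈ -0.55045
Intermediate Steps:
c = 9
n(p, s) = -2 + (2 + p)/(14 + s) (n(p, s) = -2 + (p + 2)/(s + 14) = -2 + (2 + p)/(14 + s))
d(B) = -19*B**2/15 (d(B) = ((-26 + 9 - 2*1)/(14 + 1))*B**2 = ((-26 + 9 - 2)/15)*B**2 = ((1/15)*(-19))*B**2 = -19*B**2/15)
6779/(-15866) + d(-22)/T(79) = 6779/(-15866) + (-19/15*(-22)**2)/((63*79)) = 6779*(-1/15866) - 19/15*484/4977 = -6779/15866 - 9196/15*1/4977 = -6779/15866 - 9196/74655 = -651989981/1184476230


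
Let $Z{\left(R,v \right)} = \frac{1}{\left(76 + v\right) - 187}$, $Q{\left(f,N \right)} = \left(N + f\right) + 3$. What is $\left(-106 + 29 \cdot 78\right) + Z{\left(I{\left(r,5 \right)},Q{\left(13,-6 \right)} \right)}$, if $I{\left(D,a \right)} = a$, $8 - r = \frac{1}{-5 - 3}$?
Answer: $\frac{217755}{101} \approx 2156.0$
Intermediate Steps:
$Q{\left(f,N \right)} = 3 + N + f$
$r = \frac{65}{8}$ ($r = 8 - \frac{1}{-5 - 3} = 8 - \frac{1}{-8} = 8 - - \frac{1}{8} = 8 + \frac{1}{8} = \frac{65}{8} \approx 8.125$)
$Z{\left(R,v \right)} = \frac{1}{-111 + v}$
$\left(-106 + 29 \cdot 78\right) + Z{\left(I{\left(r,5 \right)},Q{\left(13,-6 \right)} \right)} = \left(-106 + 29 \cdot 78\right) + \frac{1}{-111 + \left(3 - 6 + 13\right)} = \left(-106 + 2262\right) + \frac{1}{-111 + 10} = 2156 + \frac{1}{-101} = 2156 - \frac{1}{101} = \frac{217755}{101}$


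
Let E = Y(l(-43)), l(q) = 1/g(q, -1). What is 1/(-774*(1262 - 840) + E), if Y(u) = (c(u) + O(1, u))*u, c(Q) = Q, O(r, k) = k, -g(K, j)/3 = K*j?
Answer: -16641/5435416546 ≈ -3.0616e-6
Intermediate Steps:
g(K, j) = -3*K*j
l(q) = 1/(3*q) (l(q) = 1/(-3*q*(-1)) = 1/(3*q))
Y(u) = 2*u² (Y(u) = (u + u)*u = (2*u)*u = 2*u²)
E = 2/16641 (E = 2*((⅓)/(-43))² = 2*((⅓)*(-1/43))² = 2*(-1/129)² = 2*(1/16641) = 2/16641 ≈ 0.00012019)
1/(-774*(1262 - 840) + E) = 1/(-774*(1262 - 840) + 2/16641) = 1/(-774*422 + 2/16641) = 1/(-326628 + 2/16641) = 1/(-5435416546/16641) = -16641/5435416546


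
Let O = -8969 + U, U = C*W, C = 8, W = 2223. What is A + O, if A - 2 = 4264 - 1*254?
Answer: 12827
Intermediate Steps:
U = 17784 (U = 8*2223 = 17784)
A = 4012 (A = 2 + (4264 - 1*254) = 2 + (4264 - 254) = 2 + 4010 = 4012)
O = 8815 (O = -8969 + 17784 = 8815)
A + O = 4012 + 8815 = 12827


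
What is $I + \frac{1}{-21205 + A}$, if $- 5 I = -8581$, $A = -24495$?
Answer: $\frac{78430339}{45700} \approx 1716.2$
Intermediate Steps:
$I = \frac{8581}{5}$ ($I = \left(- \frac{1}{5}\right) \left(-8581\right) = \frac{8581}{5} \approx 1716.2$)
$I + \frac{1}{-21205 + A} = \frac{8581}{5} + \frac{1}{-21205 - 24495} = \frac{8581}{5} + \frac{1}{-45700} = \frac{8581}{5} - \frac{1}{45700} = \frac{78430339}{45700}$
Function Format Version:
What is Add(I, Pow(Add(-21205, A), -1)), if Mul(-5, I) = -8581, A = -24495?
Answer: Rational(78430339, 45700) ≈ 1716.2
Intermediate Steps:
I = Rational(8581, 5) (I = Mul(Rational(-1, 5), -8581) = Rational(8581, 5) ≈ 1716.2)
Add(I, Pow(Add(-21205, A), -1)) = Add(Rational(8581, 5), Pow(Add(-21205, -24495), -1)) = Add(Rational(8581, 5), Pow(-45700, -1)) = Add(Rational(8581, 5), Rational(-1, 45700)) = Rational(78430339, 45700)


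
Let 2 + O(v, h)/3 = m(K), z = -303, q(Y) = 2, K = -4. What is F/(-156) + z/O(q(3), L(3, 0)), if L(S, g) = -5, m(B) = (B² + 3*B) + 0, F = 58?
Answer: -1984/39 ≈ -50.872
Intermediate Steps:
m(B) = B² + 3*B
O(v, h) = 6 (O(v, h) = -6 + 3*(-4*(3 - 4)) = -6 + 3*(-4*(-1)) = -6 + 3*4 = -6 + 12 = 6)
F/(-156) + z/O(q(3), L(3, 0)) = 58/(-156) - 303/6 = 58*(-1/156) - 303*⅙ = -29/78 - 101/2 = -1984/39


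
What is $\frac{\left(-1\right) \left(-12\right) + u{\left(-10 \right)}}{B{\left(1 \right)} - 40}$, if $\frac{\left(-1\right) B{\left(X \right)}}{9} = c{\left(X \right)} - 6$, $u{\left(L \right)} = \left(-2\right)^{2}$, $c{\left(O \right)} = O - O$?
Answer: $\frac{8}{7} \approx 1.1429$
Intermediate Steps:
$c{\left(O \right)} = 0$
$u{\left(L \right)} = 4$
$B{\left(X \right)} = 54$ ($B{\left(X \right)} = - 9 \left(0 - 6\right) = \left(-9\right) \left(-6\right) = 54$)
$\frac{\left(-1\right) \left(-12\right) + u{\left(-10 \right)}}{B{\left(1 \right)} - 40} = \frac{\left(-1\right) \left(-12\right) + 4}{54 - 40} = \frac{12 + 4}{14} = 16 \cdot \frac{1}{14} = \frac{8}{7}$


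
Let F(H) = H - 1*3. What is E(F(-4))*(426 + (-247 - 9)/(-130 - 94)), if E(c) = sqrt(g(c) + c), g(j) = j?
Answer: 2990*I*sqrt(14)/7 ≈ 1598.2*I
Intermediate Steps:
F(H) = -3 + H (F(H) = H - 3 = -3 + H)
E(c) = sqrt(2)*sqrt(c) (E(c) = sqrt(c + c) = sqrt(2*c) = sqrt(2)*sqrt(c))
E(F(-4))*(426 + (-247 - 9)/(-130 - 94)) = (sqrt(2)*sqrt(-3 - 4))*(426 + (-247 - 9)/(-130 - 94)) = (sqrt(2)*sqrt(-7))*(426 - 256/(-224)) = (sqrt(2)*(I*sqrt(7)))*(426 - 256*(-1/224)) = (I*sqrt(14))*(426 + 8/7) = (I*sqrt(14))*(2990/7) = 2990*I*sqrt(14)/7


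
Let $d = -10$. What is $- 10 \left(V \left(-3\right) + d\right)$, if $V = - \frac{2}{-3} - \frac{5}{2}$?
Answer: $45$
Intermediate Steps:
$V = - \frac{11}{6}$ ($V = \left(-2\right) \left(- \frac{1}{3}\right) - \frac{5}{2} = \frac{2}{3} - \frac{5}{2} = - \frac{11}{6} \approx -1.8333$)
$- 10 \left(V \left(-3\right) + d\right) = - 10 \left(\left(- \frac{11}{6}\right) \left(-3\right) - 10\right) = - 10 \left(\frac{11}{2} - 10\right) = \left(-10\right) \left(- \frac{9}{2}\right) = 45$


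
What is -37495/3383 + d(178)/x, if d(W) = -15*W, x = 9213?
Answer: -118158015/10389193 ≈ -11.373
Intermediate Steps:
-37495/3383 + d(178)/x = -37495/3383 - 15*178/9213 = -37495*1/3383 - 2670*1/9213 = -37495/3383 - 890/3071 = -118158015/10389193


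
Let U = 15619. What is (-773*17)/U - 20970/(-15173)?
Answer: 128142037/236987087 ≈ 0.54071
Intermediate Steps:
(-773*17)/U - 20970/(-15173) = -773*17/15619 - 20970/(-15173) = -13141*1/15619 - 20970*(-1/15173) = -13141/15619 + 20970/15173 = 128142037/236987087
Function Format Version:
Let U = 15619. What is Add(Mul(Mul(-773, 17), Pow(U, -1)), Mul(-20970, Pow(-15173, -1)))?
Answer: Rational(128142037, 236987087) ≈ 0.54071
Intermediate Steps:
Add(Mul(Mul(-773, 17), Pow(U, -1)), Mul(-20970, Pow(-15173, -1))) = Add(Mul(Mul(-773, 17), Pow(15619, -1)), Mul(-20970, Pow(-15173, -1))) = Add(Mul(-13141, Rational(1, 15619)), Mul(-20970, Rational(-1, 15173))) = Add(Rational(-13141, 15619), Rational(20970, 15173)) = Rational(128142037, 236987087)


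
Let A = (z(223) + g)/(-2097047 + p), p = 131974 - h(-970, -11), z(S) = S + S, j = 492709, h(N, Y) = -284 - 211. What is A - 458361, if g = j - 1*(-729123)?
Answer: -450243579468/982289 ≈ -4.5836e+5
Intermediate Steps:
h(N, Y) = -495
z(S) = 2*S
g = 1221832 (g = 492709 - 1*(-729123) = 492709 + 729123 = 1221832)
p = 132469 (p = 131974 - 1*(-495) = 131974 + 495 = 132469)
A = -611139/982289 (A = (2*223 + 1221832)/(-2097047 + 132469) = (446 + 1221832)/(-1964578) = 1222278*(-1/1964578) = -611139/982289 ≈ -0.62216)
A - 458361 = -611139/982289 - 458361 = -450243579468/982289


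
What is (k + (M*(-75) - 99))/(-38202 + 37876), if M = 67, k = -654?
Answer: 2889/163 ≈ 17.724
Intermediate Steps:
(k + (M*(-75) - 99))/(-38202 + 37876) = (-654 + (67*(-75) - 99))/(-38202 + 37876) = (-654 + (-5025 - 99))/(-326) = (-654 - 5124)*(-1/326) = -5778*(-1/326) = 2889/163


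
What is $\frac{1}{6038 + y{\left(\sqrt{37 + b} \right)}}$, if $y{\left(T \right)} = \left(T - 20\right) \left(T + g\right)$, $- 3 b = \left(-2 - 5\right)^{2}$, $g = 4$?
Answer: $\frac{3363}{20103280} + \frac{3 \sqrt{186}}{20103280} \approx 0.00016932$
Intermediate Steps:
$b = - \frac{49}{3}$ ($b = - \frac{\left(-2 - 5\right)^{2}}{3} = - \frac{\left(-7\right)^{2}}{3} = \left(- \frac{1}{3}\right) 49 = - \frac{49}{3} \approx -16.333$)
$y{\left(T \right)} = \left(-20 + T\right) \left(4 + T\right)$ ($y{\left(T \right)} = \left(T - 20\right) \left(T + 4\right) = \left(-20 + T\right) \left(4 + T\right)$)
$\frac{1}{6038 + y{\left(\sqrt{37 + b} \right)}} = \frac{1}{6038 - \left(80 - \frac{62}{3} + 16 \sqrt{37 - \frac{49}{3}}\right)} = \frac{1}{6038 - \left(80 - \frac{62}{3} + \frac{16 \sqrt{186}}{3}\right)} = \frac{1}{6038 - \left(80 - \frac{62}{3} + 16 \cdot \frac{1}{3} \sqrt{186}\right)} = \frac{1}{6038 - \left(\frac{178}{3} + \frac{16 \sqrt{186}}{3}\right)} = \frac{1}{\frac{17936}{3} - \frac{16 \sqrt{186}}{3}}$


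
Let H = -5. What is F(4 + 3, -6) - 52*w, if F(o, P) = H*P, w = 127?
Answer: -6574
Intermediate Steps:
F(o, P) = -5*P
F(4 + 3, -6) - 52*w = -5*(-6) - 52*127 = 30 - 6604 = -6574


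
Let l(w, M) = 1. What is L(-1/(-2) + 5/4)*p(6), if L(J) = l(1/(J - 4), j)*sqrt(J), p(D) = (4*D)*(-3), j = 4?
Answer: -36*sqrt(7) ≈ -95.247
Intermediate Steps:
p(D) = -12*D
L(J) = sqrt(J) (L(J) = 1*sqrt(J) = sqrt(J))
L(-1/(-2) + 5/4)*p(6) = sqrt(-1/(-2) + 5/4)*(-12*6) = sqrt(-1*(-1/2) + 5*(1/4))*(-72) = sqrt(1/2 + 5/4)*(-72) = sqrt(7/4)*(-72) = (sqrt(7)/2)*(-72) = -36*sqrt(7)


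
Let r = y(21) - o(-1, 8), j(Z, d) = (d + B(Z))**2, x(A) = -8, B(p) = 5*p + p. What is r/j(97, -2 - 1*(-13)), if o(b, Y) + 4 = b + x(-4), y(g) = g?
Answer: 34/351649 ≈ 9.6687e-5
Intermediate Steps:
B(p) = 6*p
o(b, Y) = -12 + b (o(b, Y) = -4 + (b - 8) = -4 + (-8 + b) = -12 + b)
j(Z, d) = (d + 6*Z)**2
r = 34 (r = 21 - (-12 - 1) = 21 - 1*(-13) = 21 + 13 = 34)
r/j(97, -2 - 1*(-13)) = 34/(((-2 - 1*(-13)) + 6*97)**2) = 34/(((-2 + 13) + 582)**2) = 34/((11 + 582)**2) = 34/(593**2) = 34/351649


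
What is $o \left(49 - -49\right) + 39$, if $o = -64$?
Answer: $-6233$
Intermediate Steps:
$o \left(49 - -49\right) + 39 = - 64 \left(49 - -49\right) + 39 = - 64 \left(49 + 49\right) + 39 = \left(-64\right) 98 + 39 = -6272 + 39 = -6233$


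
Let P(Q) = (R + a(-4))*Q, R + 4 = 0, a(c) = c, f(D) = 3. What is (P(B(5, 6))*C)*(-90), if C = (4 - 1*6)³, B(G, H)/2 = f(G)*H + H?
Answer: -276480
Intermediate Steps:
B(G, H) = 8*H (B(G, H) = 2*(3*H + H) = 2*(4*H) = 8*H)
R = -4 (R = -4 + 0 = -4)
C = -8 (C = (4 - 6)³ = (-2)³ = -8)
P(Q) = -8*Q (P(Q) = (-4 - 4)*Q = -8*Q)
(P(B(5, 6))*C)*(-90) = (-64*6*(-8))*(-90) = (-8*48*(-8))*(-90) = -384*(-8)*(-90) = 3072*(-90) = -276480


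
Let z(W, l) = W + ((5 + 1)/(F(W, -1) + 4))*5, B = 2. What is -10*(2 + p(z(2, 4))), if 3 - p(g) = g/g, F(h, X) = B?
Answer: -40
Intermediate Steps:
F(h, X) = 2
z(W, l) = 5 + W (z(W, l) = W + ((5 + 1)/(2 + 4))*5 = W + (6/6)*5 = W + (6*(⅙))*5 = W + 1*5 = W + 5 = 5 + W)
p(g) = 2 (p(g) = 3 - g/g = 3 - 1*1 = 3 - 1 = 2)
-10*(2 + p(z(2, 4))) = -10*(2 + 2) = -10*4 = -40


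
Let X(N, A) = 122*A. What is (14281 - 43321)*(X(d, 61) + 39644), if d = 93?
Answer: -1367377440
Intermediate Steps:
(14281 - 43321)*(X(d, 61) + 39644) = (14281 - 43321)*(122*61 + 39644) = -29040*(7442 + 39644) = -29040*47086 = -1367377440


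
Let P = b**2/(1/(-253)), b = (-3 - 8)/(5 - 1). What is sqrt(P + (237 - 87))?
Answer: I*sqrt(28213)/4 ≈ 41.992*I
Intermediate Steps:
b = -11/4 ≈ -2.7500
P = -30613/16 (P = (-11/4)**2/(1/(-253)) = 121/(16*(-1/253)) = (121/16)*(-253) = -30613/16 ≈ -1913.3)
sqrt(P + (237 - 87)) = sqrt(-30613/16 + (237 - 87)) = sqrt(-30613/16 + 150) = sqrt(-28213/16) = I*sqrt(28213)/4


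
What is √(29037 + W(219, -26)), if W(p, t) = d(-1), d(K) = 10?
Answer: √29047 ≈ 170.43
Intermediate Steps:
W(p, t) = 10
√(29037 + W(219, -26)) = √(29037 + 10) = √29047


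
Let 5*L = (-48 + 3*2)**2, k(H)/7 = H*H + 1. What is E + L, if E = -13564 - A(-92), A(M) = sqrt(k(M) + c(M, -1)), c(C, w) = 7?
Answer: -66056/5 - sqrt(59262) ≈ -13455.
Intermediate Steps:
k(H) = 7 + 7*H**2 (k(H) = 7*(H*H + 1) = 7*(H**2 + 1) = 7*(1 + H**2) = 7 + 7*H**2)
A(M) = sqrt(14 + 7*M**2) (A(M) = sqrt((7 + 7*M**2) + 7) = sqrt(14 + 7*M**2))
L = 1764/5 (L = (-48 + 3*2)**2/5 = (-48 + 6)**2/5 = (1/5)*(-42)**2 = (1/5)*1764 = 1764/5 ≈ 352.80)
E = -13564 - sqrt(59262) (E = -13564 - sqrt(14 + 7*(-92)**2) = -13564 - sqrt(14 + 7*8464) = -13564 - sqrt(14 + 59248) = -13564 - sqrt(59262) ≈ -13807.)
E + L = (-13564 - sqrt(59262)) + 1764/5 = -66056/5 - sqrt(59262)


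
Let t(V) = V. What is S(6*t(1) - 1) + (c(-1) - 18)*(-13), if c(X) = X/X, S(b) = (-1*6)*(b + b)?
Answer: 161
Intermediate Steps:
S(b) = -12*b
c(X) = 1
S(6*t(1) - 1) + (c(-1) - 18)*(-13) = -12*(6*1 - 1) + (1 - 18)*(-13) = -12*(6 - 1) - 17*(-13) = -12*5 + 221 = -60 + 221 = 161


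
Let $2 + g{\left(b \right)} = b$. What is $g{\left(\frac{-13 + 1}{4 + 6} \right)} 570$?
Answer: $-1824$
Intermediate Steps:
$g{\left(b \right)} = -2 + b$
$g{\left(\frac{-13 + 1}{4 + 6} \right)} 570 = \left(-2 + \frac{-13 + 1}{4 + 6}\right) 570 = \left(-2 - \frac{12}{10}\right) 570 = \left(-2 - \frac{6}{5}\right) 570 = \left(- \frac{16}{5}\right) 570 = -1824$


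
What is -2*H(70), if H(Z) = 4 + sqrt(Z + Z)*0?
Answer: -8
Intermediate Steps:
H(Z) = 4 (H(Z) = 4 + sqrt(2*Z)*0 = 4 + (sqrt(2)*sqrt(Z))*0 = 4 + 0 = 4)
-2*H(70) = -2*4 = -8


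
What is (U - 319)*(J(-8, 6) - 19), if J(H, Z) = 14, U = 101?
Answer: 1090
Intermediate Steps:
(U - 319)*(J(-8, 6) - 19) = (101 - 319)*(14 - 19) = -218*(-5) = 1090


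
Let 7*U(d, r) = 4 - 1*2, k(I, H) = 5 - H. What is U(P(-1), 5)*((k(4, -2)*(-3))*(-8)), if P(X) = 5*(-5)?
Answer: 48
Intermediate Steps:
P(X) = -25
U(d, r) = 2/7 (U(d, r) = (4 - 1*2)/7 = (4 - 2)/7 = (1/7)*2 = 2/7)
U(P(-1), 5)*((k(4, -2)*(-3))*(-8)) = 2*(((5 - 1*(-2))*(-3))*(-8))/7 = 2*(((5 + 2)*(-3))*(-8))/7 = 2*((7*(-3))*(-8))/7 = 2*(-21*(-8))/7 = (2/7)*168 = 48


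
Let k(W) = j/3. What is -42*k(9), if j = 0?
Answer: 0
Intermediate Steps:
k(W) = 0 (k(W) = 0/3 = 0*(⅓) = 0)
-42*k(9) = -42*0 = 0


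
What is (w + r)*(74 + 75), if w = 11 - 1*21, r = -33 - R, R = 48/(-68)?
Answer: -107131/17 ≈ -6301.8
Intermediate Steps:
R = -12/17 (R = 48*(-1/68) = -12/17 ≈ -0.70588)
r = -549/17 (r = -33 - 1*(-12/17) = -33 + 12/17 = -549/17 ≈ -32.294)
w = -10 (w = 11 - 21 = -10)
(w + r)*(74 + 75) = (-10 - 549/17)*(74 + 75) = -719/17*149 = -107131/17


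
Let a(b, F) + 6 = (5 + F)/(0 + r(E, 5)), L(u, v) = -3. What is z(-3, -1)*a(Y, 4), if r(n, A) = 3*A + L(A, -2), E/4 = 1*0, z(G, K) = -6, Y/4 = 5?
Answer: 63/2 ≈ 31.500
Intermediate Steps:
Y = 20 (Y = 4*5 = 20)
E = 0 (E = 4*(1*0) = 4*0 = 0)
r(n, A) = -3 + 3*A (r(n, A) = 3*A - 3 = -3 + 3*A)
a(b, F) = -67/12 + F/12 (a(b, F) = -6 + (5 + F)/(0 + (-3 + 3*5)) = -6 + (5 + F)/(0 + (-3 + 15)) = -6 + (5 + F)/(0 + 12) = -6 + (5 + F)/12 = -6 + (5 + F)*(1/12) = -6 + (5/12 + F/12) = -67/12 + F/12)
z(-3, -1)*a(Y, 4) = -6*(-67/12 + (1/12)*4) = -6*(-67/12 + 1/3) = -6*(-21/4) = 63/2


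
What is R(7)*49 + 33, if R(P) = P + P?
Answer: 719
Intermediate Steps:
R(P) = 2*P
R(7)*49 + 33 = (2*7)*49 + 33 = 14*49 + 33 = 686 + 33 = 719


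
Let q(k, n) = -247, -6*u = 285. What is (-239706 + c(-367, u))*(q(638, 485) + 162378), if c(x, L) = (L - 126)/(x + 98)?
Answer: -20908653876011/538 ≈ -3.8864e+10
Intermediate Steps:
u = -95/2 (u = -⅙*285 = -95/2 ≈ -47.500)
c(x, L) = (-126 + L)/(98 + x)
(-239706 + c(-367, u))*(q(638, 485) + 162378) = (-239706 + (-126 - 95/2)/(98 - 367))*(-247 + 162378) = (-239706 - 347/2/(-269))*162131 = (-239706 - 1/269*(-347/2))*162131 = (-239706 + 347/538)*162131 = -128961481/538*162131 = -20908653876011/538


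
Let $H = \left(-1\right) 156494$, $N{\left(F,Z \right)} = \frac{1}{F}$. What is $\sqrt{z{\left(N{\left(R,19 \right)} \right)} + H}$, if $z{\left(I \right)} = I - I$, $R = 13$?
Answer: $13 i \sqrt{926} \approx 395.59 i$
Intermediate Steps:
$H = -156494$
$z{\left(I \right)} = 0$
$\sqrt{z{\left(N{\left(R,19 \right)} \right)} + H} = \sqrt{0 - 156494} = \sqrt{-156494} = 13 i \sqrt{926}$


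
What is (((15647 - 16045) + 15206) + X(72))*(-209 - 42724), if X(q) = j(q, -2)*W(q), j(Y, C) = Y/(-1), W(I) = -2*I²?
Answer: -32685064632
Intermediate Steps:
j(Y, C) = -Y (j(Y, C) = Y*(-1) = -Y)
X(q) = 2*q³ (X(q) = (-q)*(-2*q²) = 2*q³)
(((15647 - 16045) + 15206) + X(72))*(-209 - 42724) = (((15647 - 16045) + 15206) + 2*72³)*(-209 - 42724) = ((-398 + 15206) + 2*373248)*(-42933) = (14808 + 746496)*(-42933) = 761304*(-42933) = -32685064632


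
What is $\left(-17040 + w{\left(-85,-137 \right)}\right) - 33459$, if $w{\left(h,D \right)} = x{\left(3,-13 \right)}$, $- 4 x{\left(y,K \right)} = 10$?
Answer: $- \frac{101003}{2} \approx -50502.0$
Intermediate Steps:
$x{\left(y,K \right)} = - \frac{5}{2}$ ($x{\left(y,K \right)} = \left(- \frac{1}{4}\right) 10 = - \frac{5}{2}$)
$w{\left(h,D \right)} = - \frac{5}{2}$
$\left(-17040 + w{\left(-85,-137 \right)}\right) - 33459 = \left(-17040 - \frac{5}{2}\right) - 33459 = - \frac{34085}{2} - 33459 = - \frac{101003}{2}$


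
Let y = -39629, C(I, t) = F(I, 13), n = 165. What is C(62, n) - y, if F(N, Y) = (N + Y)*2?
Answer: 39779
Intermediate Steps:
F(N, Y) = 2*N + 2*Y
C(I, t) = 26 + 2*I (C(I, t) = 2*I + 2*13 = 2*I + 26 = 26 + 2*I)
C(62, n) - y = (26 + 2*62) - 1*(-39629) = (26 + 124) + 39629 = 150 + 39629 = 39779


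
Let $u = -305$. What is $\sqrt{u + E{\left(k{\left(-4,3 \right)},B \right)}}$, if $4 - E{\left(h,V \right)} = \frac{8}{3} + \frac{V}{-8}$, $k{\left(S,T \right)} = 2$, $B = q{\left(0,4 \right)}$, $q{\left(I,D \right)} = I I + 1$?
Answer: $\frac{i \sqrt{43710}}{12} \approx 17.422 i$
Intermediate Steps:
$q{\left(I,D \right)} = 1 + I^{2}$ ($q{\left(I,D \right)} = I^{2} + 1 = 1 + I^{2}$)
$B = 1$ ($B = 1 + 0^{2} = 1 + 0 = 1$)
$E{\left(h,V \right)} = \frac{4}{3} + \frac{V}{8}$ ($E{\left(h,V \right)} = 4 - \left(\frac{8}{3} + \frac{V}{-8}\right) = 4 - \left(8 \cdot \frac{1}{3} + V \left(- \frac{1}{8}\right)\right) = 4 - \left(\frac{8}{3} - \frac{V}{8}\right) = 4 + \left(- \frac{8}{3} + \frac{V}{8}\right) = \frac{4}{3} + \frac{V}{8}$)
$\sqrt{u + E{\left(k{\left(-4,3 \right)},B \right)}} = \sqrt{-305 + \left(\frac{4}{3} + \frac{1}{8} \cdot 1\right)} = \sqrt{-305 + \left(\frac{4}{3} + \frac{1}{8}\right)} = \sqrt{-305 + \frac{35}{24}} = \sqrt{- \frac{7285}{24}} = \frac{i \sqrt{43710}}{12}$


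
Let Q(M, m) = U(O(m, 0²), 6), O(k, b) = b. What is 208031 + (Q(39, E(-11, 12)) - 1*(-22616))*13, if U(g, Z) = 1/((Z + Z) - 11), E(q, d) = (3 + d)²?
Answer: 502052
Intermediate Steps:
U(g, Z) = 1/(-11 + 2*Z) (U(g, Z) = 1/(2*Z - 11) = 1/(-11 + 2*Z))
Q(M, m) = 1 (Q(M, m) = 1/(-11 + 2*6) = 1/(-11 + 12) = 1/1 = 1)
208031 + (Q(39, E(-11, 12)) - 1*(-22616))*13 = 208031 + (1 - 1*(-22616))*13 = 208031 + (1 + 22616)*13 = 208031 + 22617*13 = 208031 + 294021 = 502052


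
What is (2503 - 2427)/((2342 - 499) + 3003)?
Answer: 38/2423 ≈ 0.015683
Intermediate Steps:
(2503 - 2427)/((2342 - 499) + 3003) = 76/(1843 + 3003) = 76/4846 = 76*(1/4846) = 38/2423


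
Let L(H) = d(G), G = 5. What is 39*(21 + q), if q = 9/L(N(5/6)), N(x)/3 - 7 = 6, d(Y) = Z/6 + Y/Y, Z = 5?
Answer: 11115/11 ≈ 1010.5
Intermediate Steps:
d(Y) = 11/6 (d(Y) = 5/6 + Y/Y = 5*(1/6) + 1 = 5/6 + 1 = 11/6)
N(x) = 39 (N(x) = 21 + 3*6 = 21 + 18 = 39)
L(H) = 11/6
q = 54/11 (q = 9/(11/6) = 9*(6/11) = 54/11 ≈ 4.9091)
39*(21 + q) = 39*(21 + 54/11) = 39*(285/11) = 11115/11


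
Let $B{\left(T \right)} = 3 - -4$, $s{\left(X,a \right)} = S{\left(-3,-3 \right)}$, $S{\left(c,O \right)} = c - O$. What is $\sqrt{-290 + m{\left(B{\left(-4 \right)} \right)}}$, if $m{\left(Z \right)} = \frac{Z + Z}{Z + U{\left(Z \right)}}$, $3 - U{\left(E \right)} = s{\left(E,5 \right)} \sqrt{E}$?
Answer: $\frac{i \sqrt{7215}}{5} \approx 16.988 i$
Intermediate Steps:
$s{\left(X,a \right)} = 0$ ($s{\left(X,a \right)} = -3 - -3 = -3 + 3 = 0$)
$B{\left(T \right)} = 7$ ($B{\left(T \right)} = 3 + 4 = 7$)
$U{\left(E \right)} = 3$ ($U{\left(E \right)} = 3 - 0 \sqrt{E} = 3 - 0 = 3 + 0 = 3$)
$m{\left(Z \right)} = \frac{2 Z}{3 + Z}$ ($m{\left(Z \right)} = \frac{Z + Z}{Z + 3} = \frac{2 Z}{3 + Z}$)
$\sqrt{-290 + m{\left(B{\left(-4 \right)} \right)}} = \sqrt{-290 + 2 \cdot 7 \frac{1}{3 + 7}} = \sqrt{-290 + 2 \cdot 7 \cdot \frac{1}{10}} = \sqrt{-290 + \frac{7}{5}} = \sqrt{- \frac{1443}{5}} = \frac{i \sqrt{7215}}{5}$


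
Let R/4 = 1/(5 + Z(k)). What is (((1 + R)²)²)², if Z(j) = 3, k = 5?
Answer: 6561/256 ≈ 25.629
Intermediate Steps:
R = ½ (R = 4/(5 + 3) = 4/8 = 4*(⅛) = ½ ≈ 0.50000)
(((1 + R)²)²)² = (((1 + ½)²)²)² = (((3/2)²)²)² = ((9/4)²)² = (81/16)² = 6561/256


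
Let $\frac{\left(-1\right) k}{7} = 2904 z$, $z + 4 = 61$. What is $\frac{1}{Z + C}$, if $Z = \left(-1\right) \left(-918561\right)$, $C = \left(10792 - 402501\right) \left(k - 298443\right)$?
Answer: $\frac{1}{570775379112} \approx 1.752 \cdot 10^{-12}$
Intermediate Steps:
$z = 57$ ($z = -4 + 61 = 57$)
$k = -1158696$ ($k = - 7 \cdot 2904 \cdot 57 = \left(-7\right) 165528 = -1158696$)
$C = 570774460551$ ($C = \left(10792 - 402501\right) \left(-1158696 - 298443\right) = \left(-391709\right) \left(-1457139\right) = 570774460551$)
$Z = 918561$
$\frac{1}{Z + C} = \frac{1}{918561 + 570774460551} = \frac{1}{570775379112}$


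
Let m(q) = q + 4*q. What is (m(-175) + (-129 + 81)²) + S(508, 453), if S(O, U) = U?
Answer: 1882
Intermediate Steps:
m(q) = 5*q
(m(-175) + (-129 + 81)²) + S(508, 453) = (5*(-175) + (-129 + 81)²) + 453 = (-875 + (-48)²) + 453 = (-875 + 2304) + 453 = 1429 + 453 = 1882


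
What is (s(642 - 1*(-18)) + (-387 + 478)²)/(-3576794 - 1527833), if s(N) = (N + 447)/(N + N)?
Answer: -3644009/2246035880 ≈ -0.0016224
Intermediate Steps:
s(N) = (447 + N)/(2*N) (s(N) = (447 + N)/((2*N)) = (447 + N)*(1/(2*N)) = (447 + N)/(2*N))
(s(642 - 1*(-18)) + (-387 + 478)²)/(-3576794 - 1527833) = ((447 + (642 - 1*(-18)))/(2*(642 - 1*(-18))) + (-387 + 478)²)/(-3576794 - 1527833) = ((447 + (642 + 18))/(2*(642 + 18)) + 91²)/(-5104627) = ((½)*(447 + 660)/660 + 8281)*(-1/5104627) = ((½)*(1/660)*1107 + 8281)*(-1/5104627) = (369/440 + 8281)*(-1/5104627) = (3644009/440)*(-1/5104627) = -3644009/2246035880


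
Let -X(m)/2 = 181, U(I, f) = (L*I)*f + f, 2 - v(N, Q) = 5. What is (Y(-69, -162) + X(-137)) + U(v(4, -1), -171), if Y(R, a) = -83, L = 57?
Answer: 28625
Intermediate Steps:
v(N, Q) = -3 (v(N, Q) = 2 - 1*5 = 2 - 5 = -3)
U(I, f) = f + 57*I*f (U(I, f) = (57*I)*f + f = 57*I*f + f = f + 57*I*f)
X(m) = -362 (X(m) = -2*181 = -362)
(Y(-69, -162) + X(-137)) + U(v(4, -1), -171) = (-83 - 362) - 171*(1 + 57*(-3)) = -445 - 171*(1 - 171) = -445 - 171*(-170) = -445 + 29070 = 28625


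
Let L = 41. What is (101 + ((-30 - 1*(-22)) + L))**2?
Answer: 17956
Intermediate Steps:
(101 + ((-30 - 1*(-22)) + L))**2 = (101 + ((-30 - 1*(-22)) + 41))**2 = (101 + ((-30 + 22) + 41))**2 = (101 + (-8 + 41))**2 = (101 + 33)**2 = 134**2 = 17956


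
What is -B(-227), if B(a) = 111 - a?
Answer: -338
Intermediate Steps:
-B(-227) = -(111 - 1*(-227)) = -(111 + 227) = -1*338 = -338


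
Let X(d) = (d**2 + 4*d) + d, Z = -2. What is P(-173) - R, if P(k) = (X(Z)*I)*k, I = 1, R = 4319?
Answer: -3281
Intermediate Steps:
X(d) = d**2 + 5*d
P(k) = -6*k (P(k) = (-2*(5 - 2)*1)*k = (-2*3*1)*k = (-6*1)*k = -6*k)
P(-173) - R = -6*(-173) - 1*4319 = 1038 - 4319 = -3281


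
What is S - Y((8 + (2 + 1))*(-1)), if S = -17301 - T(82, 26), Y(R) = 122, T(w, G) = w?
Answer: -17505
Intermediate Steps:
S = -17383 (S = -17301 - 1*82 = -17301 - 82 = -17383)
S - Y((8 + (2 + 1))*(-1)) = -17383 - 1*122 = -17383 - 122 = -17505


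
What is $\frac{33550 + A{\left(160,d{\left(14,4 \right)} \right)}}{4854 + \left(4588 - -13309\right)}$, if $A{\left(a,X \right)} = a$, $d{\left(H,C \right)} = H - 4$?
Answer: $\frac{33710}{22751} \approx 1.4817$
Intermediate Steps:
$d{\left(H,C \right)} = -4 + H$
$\frac{33550 + A{\left(160,d{\left(14,4 \right)} \right)}}{4854 + \left(4588 - -13309\right)} = \frac{33550 + 160}{4854 + \left(4588 - -13309\right)} = \frac{33710}{4854 + \left(4588 + 13309\right)} = \frac{33710}{4854 + 17897} = \frac{33710}{22751}$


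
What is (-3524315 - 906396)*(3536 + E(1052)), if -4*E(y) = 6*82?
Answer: -15122016643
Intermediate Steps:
E(y) = -123 (E(y) = -3*82/2 = -1/4*492 = -123)
(-3524315 - 906396)*(3536 + E(1052)) = (-3524315 - 906396)*(3536 - 123) = -4430711*3413 = -15122016643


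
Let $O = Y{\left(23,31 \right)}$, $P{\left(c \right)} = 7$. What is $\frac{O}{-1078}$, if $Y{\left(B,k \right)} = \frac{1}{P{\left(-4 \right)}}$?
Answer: $- \frac{1}{7546} \approx -0.00013252$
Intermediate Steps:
$Y{\left(B,k \right)} = \frac{1}{7}$
$O = \frac{1}{7} \approx 0.14286$
$\frac{O}{-1078} = \frac{1}{7 \left(-1078\right)} = \frac{1}{7} \left(- \frac{1}{1078}\right) = - \frac{1}{7546}$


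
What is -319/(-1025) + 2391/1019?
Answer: 2775836/1044475 ≈ 2.6576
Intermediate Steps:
-319/(-1025) + 2391/1019 = -319*(-1/1025) + 2391*(1/1019) = 319/1025 + 2391/1019 = 2775836/1044475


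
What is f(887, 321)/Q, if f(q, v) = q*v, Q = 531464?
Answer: 284727/531464 ≈ 0.53574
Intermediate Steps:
f(887, 321)/Q = (887*321)/531464 = 284727*(1/531464) = 284727/531464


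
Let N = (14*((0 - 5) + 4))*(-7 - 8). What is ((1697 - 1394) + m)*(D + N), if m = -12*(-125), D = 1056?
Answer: 2282598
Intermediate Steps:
N = 210 (N = (14*(-5 + 4))*(-15) = (14*(-1))*(-15) = -14*(-15) = 210)
m = 1500
((1697 - 1394) + m)*(D + N) = ((1697 - 1394) + 1500)*(1056 + 210) = (303 + 1500)*1266 = 1803*1266 = 2282598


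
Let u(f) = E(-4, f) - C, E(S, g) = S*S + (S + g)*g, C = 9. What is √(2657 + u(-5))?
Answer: 3*√301 ≈ 52.048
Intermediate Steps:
E(S, g) = S² + g*(S + g)
u(f) = 7 + f² - 4*f (u(f) = ((-4)² + f² - 4*f) - 1*9 = (16 + f² - 4*f) - 9 = 7 + f² - 4*f)
√(2657 + u(-5)) = √(2657 + (7 + (-5)² - 4*(-5))) = √(2657 + (7 + 25 + 20)) = √(2657 + 52) = √2709 = 3*√301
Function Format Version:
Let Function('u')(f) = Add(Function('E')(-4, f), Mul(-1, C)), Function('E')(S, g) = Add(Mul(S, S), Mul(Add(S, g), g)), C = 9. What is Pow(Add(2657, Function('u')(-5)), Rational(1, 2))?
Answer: Mul(3, Pow(301, Rational(1, 2))) ≈ 52.048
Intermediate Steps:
Function('E')(S, g) = Add(Pow(S, 2), Mul(g, Add(S, g)))
Function('u')(f) = Add(7, Pow(f, 2), Mul(-4, f)) (Function('u')(f) = Add(Add(Pow(-4, 2), Pow(f, 2), Mul(-4, f)), Mul(-1, 9)) = Add(Add(16, Pow(f, 2), Mul(-4, f)), -9) = Add(7, Pow(f, 2), Mul(-4, f)))
Pow(Add(2657, Function('u')(-5)), Rational(1, 2)) = Pow(Add(2657, Add(7, Pow(-5, 2), Mul(-4, -5))), Rational(1, 2)) = Pow(Add(2657, Add(7, 25, 20)), Rational(1, 2)) = Pow(Add(2657, 52), Rational(1, 2)) = Pow(2709, Rational(1, 2)) = Mul(3, Pow(301, Rational(1, 2)))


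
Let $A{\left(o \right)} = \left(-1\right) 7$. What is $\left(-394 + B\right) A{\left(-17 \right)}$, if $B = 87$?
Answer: $2149$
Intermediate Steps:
$A{\left(o \right)} = -7$
$\left(-394 + B\right) A{\left(-17 \right)} = \left(-394 + 87\right) \left(-7\right) = \left(-307\right) \left(-7\right) = 2149$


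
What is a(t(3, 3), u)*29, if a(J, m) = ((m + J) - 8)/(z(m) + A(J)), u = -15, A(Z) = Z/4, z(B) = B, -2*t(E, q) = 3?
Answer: 5684/123 ≈ 46.211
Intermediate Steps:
t(E, q) = -3/2 (t(E, q) = -½*3 = -3/2)
A(Z) = Z/4 (A(Z) = Z*(¼) = Z/4)
a(J, m) = (-8 + J + m)/(m + J/4) (a(J, m) = ((m + J) - 8)/(m + J/4) = ((J + m) - 8)/(m + J/4) = (-8 + J + m)/(m + J/4))
a(t(3, 3), u)*29 = (4*(-8 - 3/2 - 15)/(-3/2 + 4*(-15)))*29 = (4*(-49/2)/(-3/2 - 60))*29 = (4*(-49/2)/(-123/2))*29 = (4*(-2/123)*(-49/2))*29 = (196/123)*29 = 5684/123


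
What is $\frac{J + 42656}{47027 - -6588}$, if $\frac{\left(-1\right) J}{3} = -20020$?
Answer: $\frac{102716}{53615} \approx 1.9158$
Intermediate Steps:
$J = 60060$ ($J = \left(-3\right) \left(-20020\right) = 60060$)
$\frac{J + 42656}{47027 - -6588} = \frac{60060 + 42656}{47027 - -6588} = \frac{102716}{47027 + \left(-108 + 6696\right)} = \frac{102716}{47027 + 6588} = \frac{102716}{53615}$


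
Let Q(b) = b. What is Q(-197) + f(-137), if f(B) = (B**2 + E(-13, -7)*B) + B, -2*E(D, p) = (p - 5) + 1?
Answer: 35363/2 ≈ 17682.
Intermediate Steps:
E(D, p) = 2 - p/2 (E(D, p) = -((p - 5) + 1)/2 = -((-5 + p) + 1)/2 = -(-4 + p)/2 = 2 - p/2)
f(B) = B**2 + 13*B/2 (f(B) = (B**2 + (2 - 1/2*(-7))*B) + B = (B**2 + (2 + 7/2)*B) + B = (B**2 + 11*B/2) + B = B**2 + 13*B/2)
Q(-197) + f(-137) = -197 + (1/2)*(-137)*(13 + 2*(-137)) = -197 + (1/2)*(-137)*(13 - 274) = -197 + (1/2)*(-137)*(-261) = -197 + 35757/2 = 35363/2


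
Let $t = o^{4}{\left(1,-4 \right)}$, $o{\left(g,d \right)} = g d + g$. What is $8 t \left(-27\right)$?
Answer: $-17496$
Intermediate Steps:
$o{\left(g,d \right)} = g + d g$ ($o{\left(g,d \right)} = d g + g = g + d g$)
$t = 81$ ($t = \left(1 \left(1 - 4\right)\right)^{4} = \left(1 \left(-3\right)\right)^{4} = \left(-3\right)^{4} = 81$)
$8 t \left(-27\right) = 8 \cdot 81 \left(-27\right) = 648 \left(-27\right) = -17496$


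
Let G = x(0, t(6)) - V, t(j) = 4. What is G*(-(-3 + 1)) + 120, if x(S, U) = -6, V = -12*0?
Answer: 108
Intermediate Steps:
V = 0
G = -6 (G = -6 - 1*0 = -6 + 0 = -6)
G*(-(-3 + 1)) + 120 = -(-6)*(-3 + 1) + 120 = -(-6)*(-2) + 120 = -6*2 + 120 = -12 + 120 = 108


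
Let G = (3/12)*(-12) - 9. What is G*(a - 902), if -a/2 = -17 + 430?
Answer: 20736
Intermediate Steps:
a = -826 (a = -2*(-17 + 430) = -2*413 = -826)
G = -12 (G = (3*(1/12))*(-12) - 9 = (¼)*(-12) - 9 = -3 - 9 = -12)
G*(a - 902) = -12*(-826 - 902) = -12*(-1728) = 20736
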